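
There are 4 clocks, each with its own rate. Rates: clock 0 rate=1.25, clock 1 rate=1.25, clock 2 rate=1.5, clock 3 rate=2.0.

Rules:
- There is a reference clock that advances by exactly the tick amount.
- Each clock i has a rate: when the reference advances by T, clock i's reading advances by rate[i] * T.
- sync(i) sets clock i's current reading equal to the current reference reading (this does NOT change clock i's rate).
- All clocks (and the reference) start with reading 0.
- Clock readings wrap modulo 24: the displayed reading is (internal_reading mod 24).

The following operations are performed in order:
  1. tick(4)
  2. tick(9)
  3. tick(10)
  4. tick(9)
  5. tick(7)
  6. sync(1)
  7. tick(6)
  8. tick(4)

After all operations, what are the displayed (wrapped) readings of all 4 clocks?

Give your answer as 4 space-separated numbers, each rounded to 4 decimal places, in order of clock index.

After op 1 tick(4): ref=4.0000 raw=[5.0000 5.0000 6.0000 8.0000]
After op 2 tick(9): ref=13.0000 raw=[16.2500 16.2500 19.5000 26.0000]
After op 3 tick(10): ref=23.0000 raw=[28.7500 28.7500 34.5000 46.0000]
After op 4 tick(9): ref=32.0000 raw=[40.0000 40.0000 48.0000 64.0000]
After op 5 tick(7): ref=39.0000 raw=[48.7500 48.7500 58.5000 78.0000]
After op 6 sync(1): ref=39.0000 raw=[48.7500 39.0000 58.5000 78.0000]
After op 7 tick(6): ref=45.0000 raw=[56.2500 46.5000 67.5000 90.0000]
After op 8 tick(4): ref=49.0000 raw=[61.2500 51.5000 73.5000 98.0000]
Wrap final raw readings (mod 24): 61.2500 mod 24 = 13.2500; 51.5000 mod 24 = 3.5000; 73.5000 mod 24 = 1.5000; 98.0000 mod 24 = 2.0000

Answer: 13.2500 3.5000 1.5000 2.0000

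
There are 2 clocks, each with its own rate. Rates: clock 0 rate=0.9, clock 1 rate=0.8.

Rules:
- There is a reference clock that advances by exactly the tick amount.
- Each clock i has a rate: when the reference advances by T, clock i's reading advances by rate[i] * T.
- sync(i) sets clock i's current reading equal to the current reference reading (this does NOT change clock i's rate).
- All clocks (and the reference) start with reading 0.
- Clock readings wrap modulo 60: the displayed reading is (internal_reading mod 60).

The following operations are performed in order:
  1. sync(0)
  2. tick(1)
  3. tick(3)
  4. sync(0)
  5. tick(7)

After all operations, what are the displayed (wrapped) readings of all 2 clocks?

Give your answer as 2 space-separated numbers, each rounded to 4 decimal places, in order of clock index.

After op 1 sync(0): ref=0.0000 raw=[0.0000 0.0000]
After op 2 tick(1): ref=1.0000 raw=[0.9000 0.8000]
After op 3 tick(3): ref=4.0000 raw=[3.6000 3.2000]
After op 4 sync(0): ref=4.0000 raw=[4.0000 3.2000]
After op 5 tick(7): ref=11.0000 raw=[10.3000 8.8000]
Wrap final raw readings (mod 60): 10.3000 mod 60 = 10.3000; 8.8000 mod 60 = 8.8000

Answer: 10.3000 8.8000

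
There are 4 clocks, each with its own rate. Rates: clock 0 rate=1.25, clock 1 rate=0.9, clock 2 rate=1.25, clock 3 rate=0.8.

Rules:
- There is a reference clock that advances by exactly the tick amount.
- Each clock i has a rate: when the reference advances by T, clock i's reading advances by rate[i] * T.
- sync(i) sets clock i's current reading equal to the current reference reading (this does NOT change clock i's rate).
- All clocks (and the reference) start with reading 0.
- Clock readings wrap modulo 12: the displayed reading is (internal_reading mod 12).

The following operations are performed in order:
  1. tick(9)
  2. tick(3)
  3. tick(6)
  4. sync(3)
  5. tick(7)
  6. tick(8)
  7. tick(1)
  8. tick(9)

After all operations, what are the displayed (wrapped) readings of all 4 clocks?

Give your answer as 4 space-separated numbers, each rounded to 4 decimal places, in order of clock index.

After op 1 tick(9): ref=9.0000 raw=[11.2500 8.1000 11.2500 7.2000]
After op 2 tick(3): ref=12.0000 raw=[15.0000 10.8000 15.0000 9.6000]
After op 3 tick(6): ref=18.0000 raw=[22.5000 16.2000 22.5000 14.4000]
After op 4 sync(3): ref=18.0000 raw=[22.5000 16.2000 22.5000 18.0000]
After op 5 tick(7): ref=25.0000 raw=[31.2500 22.5000 31.2500 23.6000]
After op 6 tick(8): ref=33.0000 raw=[41.2500 29.7000 41.2500 30.0000]
After op 7 tick(1): ref=34.0000 raw=[42.5000 30.6000 42.5000 30.8000]
After op 8 tick(9): ref=43.0000 raw=[53.7500 38.7000 53.7500 38.0000]
Wrap final raw readings (mod 12): 53.7500 mod 12 = 5.7500; 38.7000 mod 12 = 2.7000; 53.7500 mod 12 = 5.7500; 38.0000 mod 12 = 2.0000

Answer: 5.7500 2.7000 5.7500 2.0000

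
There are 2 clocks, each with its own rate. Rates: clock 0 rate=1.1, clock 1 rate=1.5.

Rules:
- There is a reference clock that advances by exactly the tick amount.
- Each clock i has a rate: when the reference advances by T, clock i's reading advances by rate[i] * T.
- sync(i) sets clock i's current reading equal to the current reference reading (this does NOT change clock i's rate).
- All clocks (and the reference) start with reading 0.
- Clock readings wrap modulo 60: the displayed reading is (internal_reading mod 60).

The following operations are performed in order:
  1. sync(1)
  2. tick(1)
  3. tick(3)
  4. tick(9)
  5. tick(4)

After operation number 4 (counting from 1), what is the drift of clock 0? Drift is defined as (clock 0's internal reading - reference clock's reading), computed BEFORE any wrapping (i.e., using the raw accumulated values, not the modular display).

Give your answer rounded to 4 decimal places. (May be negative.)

Answer: 1.3000

Derivation:
After op 1 sync(1): ref=0.0000 raw=[0.0000 0.0000]
After op 2 tick(1): ref=1.0000 raw=[1.1000 1.5000]
After op 3 tick(3): ref=4.0000 raw=[4.4000 6.0000]
After op 4 tick(9): ref=13.0000 raw=[14.3000 19.5000]
Drift of clock 0 after op 4: 14.3000 - 13.0000 = 1.3000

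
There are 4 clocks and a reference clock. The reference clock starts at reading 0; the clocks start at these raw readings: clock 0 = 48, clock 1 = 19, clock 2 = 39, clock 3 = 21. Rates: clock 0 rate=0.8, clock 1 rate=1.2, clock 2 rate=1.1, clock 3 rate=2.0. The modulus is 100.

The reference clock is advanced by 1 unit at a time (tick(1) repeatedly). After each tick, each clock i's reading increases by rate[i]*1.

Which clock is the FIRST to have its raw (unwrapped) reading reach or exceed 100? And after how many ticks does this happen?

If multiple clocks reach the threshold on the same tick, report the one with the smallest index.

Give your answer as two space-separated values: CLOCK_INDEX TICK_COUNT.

Answer: 3 40

Derivation:
clock 0: start=48, rate=0.8, needs 100-48 = 52; ticks = ceil(52/0.8) = ceil(65.0000) = 65; reading at tick 65 = 48 + 0.8*65 = 100.0000
clock 1: start=19, rate=1.2, needs 100-19 = 81; ticks = ceil(81/1.2) = ceil(67.5000) = 68; reading at tick 68 = 19 + 1.2*68 = 100.6000
clock 2: start=39, rate=1.1, needs 100-39 = 61; ticks = ceil(61/1.1) = ceil(55.4545) = 56; reading at tick 56 = 39 + 1.1*56 = 100.6000
clock 3: start=21, rate=2.0, needs 100-21 = 79; ticks = ceil(79/2.0) = ceil(39.5000) = 40; reading at tick 40 = 21 + 2.0*40 = 101.0000
Minimum tick count = 40; winners = [3]; smallest index = 3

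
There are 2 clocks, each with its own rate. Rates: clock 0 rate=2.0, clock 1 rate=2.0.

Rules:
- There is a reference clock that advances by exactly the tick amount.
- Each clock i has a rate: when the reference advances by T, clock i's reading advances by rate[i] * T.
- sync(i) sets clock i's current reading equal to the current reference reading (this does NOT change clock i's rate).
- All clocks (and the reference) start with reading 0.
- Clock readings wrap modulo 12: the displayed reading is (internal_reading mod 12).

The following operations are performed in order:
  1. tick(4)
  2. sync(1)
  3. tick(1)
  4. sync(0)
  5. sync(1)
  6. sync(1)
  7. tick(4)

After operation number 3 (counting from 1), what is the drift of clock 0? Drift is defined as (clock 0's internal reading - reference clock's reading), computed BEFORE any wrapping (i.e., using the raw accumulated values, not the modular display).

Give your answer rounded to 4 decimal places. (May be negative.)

After op 1 tick(4): ref=4.0000 raw=[8.0000 8.0000]
After op 2 sync(1): ref=4.0000 raw=[8.0000 4.0000]
After op 3 tick(1): ref=5.0000 raw=[10.0000 6.0000]
Drift of clock 0 after op 3: 10.0000 - 5.0000 = 5.0000

Answer: 5.0000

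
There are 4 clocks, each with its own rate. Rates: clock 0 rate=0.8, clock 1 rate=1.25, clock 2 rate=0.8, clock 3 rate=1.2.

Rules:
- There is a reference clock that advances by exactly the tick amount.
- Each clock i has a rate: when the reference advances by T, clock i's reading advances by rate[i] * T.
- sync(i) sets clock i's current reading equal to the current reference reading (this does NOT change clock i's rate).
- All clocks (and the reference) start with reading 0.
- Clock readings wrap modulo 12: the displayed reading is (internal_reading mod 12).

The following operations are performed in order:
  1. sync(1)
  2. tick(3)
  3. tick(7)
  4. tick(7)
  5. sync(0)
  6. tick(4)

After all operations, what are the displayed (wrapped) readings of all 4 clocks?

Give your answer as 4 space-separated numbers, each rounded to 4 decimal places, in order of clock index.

Answer: 8.2000 2.2500 4.8000 1.2000

Derivation:
After op 1 sync(1): ref=0.0000 raw=[0.0000 0.0000 0.0000 0.0000]
After op 2 tick(3): ref=3.0000 raw=[2.4000 3.7500 2.4000 3.6000]
After op 3 tick(7): ref=10.0000 raw=[8.0000 12.5000 8.0000 12.0000]
After op 4 tick(7): ref=17.0000 raw=[13.6000 21.2500 13.6000 20.4000]
After op 5 sync(0): ref=17.0000 raw=[17.0000 21.2500 13.6000 20.4000]
After op 6 tick(4): ref=21.0000 raw=[20.2000 26.2500 16.8000 25.2000]
Wrap final raw readings (mod 12): 20.2000 mod 12 = 8.2000; 26.2500 mod 12 = 2.2500; 16.8000 mod 12 = 4.8000; 25.2000 mod 12 = 1.2000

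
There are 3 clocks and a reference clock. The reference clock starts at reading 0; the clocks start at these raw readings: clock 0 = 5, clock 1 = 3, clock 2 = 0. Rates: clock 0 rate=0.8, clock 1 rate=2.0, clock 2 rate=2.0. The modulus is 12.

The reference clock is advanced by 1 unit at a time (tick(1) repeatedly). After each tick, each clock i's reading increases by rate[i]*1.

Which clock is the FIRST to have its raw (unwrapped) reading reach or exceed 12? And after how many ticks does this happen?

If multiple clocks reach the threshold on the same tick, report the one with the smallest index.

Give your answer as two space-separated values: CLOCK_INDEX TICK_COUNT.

Answer: 1 5

Derivation:
clock 0: start=5, rate=0.8, needs 12-5 = 7; ticks = ceil(7/0.8) = ceil(8.7500) = 9; reading at tick 9 = 5 + 0.8*9 = 12.2000
clock 1: start=3, rate=2.0, needs 12-3 = 9; ticks = ceil(9/2.0) = ceil(4.5000) = 5; reading at tick 5 = 3 + 2.0*5 = 13.0000
clock 2: start=0, rate=2.0, needs 12-0 = 12; ticks = ceil(12/2.0) = ceil(6.0000) = 6; reading at tick 6 = 0 + 2.0*6 = 12.0000
Minimum tick count = 5; winners = [1]; smallest index = 1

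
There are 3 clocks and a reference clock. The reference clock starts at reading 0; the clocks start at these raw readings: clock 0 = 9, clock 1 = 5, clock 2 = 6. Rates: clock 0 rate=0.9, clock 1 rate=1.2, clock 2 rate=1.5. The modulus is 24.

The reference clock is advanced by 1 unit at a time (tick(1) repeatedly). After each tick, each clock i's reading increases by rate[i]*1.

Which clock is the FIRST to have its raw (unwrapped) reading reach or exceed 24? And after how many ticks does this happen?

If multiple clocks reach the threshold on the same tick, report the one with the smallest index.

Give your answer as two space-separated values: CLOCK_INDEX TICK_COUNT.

Answer: 2 12

Derivation:
clock 0: start=9, rate=0.9, needs 24-9 = 15; ticks = ceil(15/0.9) = ceil(16.6667) = 17; reading at tick 17 = 9 + 0.9*17 = 24.3000
clock 1: start=5, rate=1.2, needs 24-5 = 19; ticks = ceil(19/1.2) = ceil(15.8333) = 16; reading at tick 16 = 5 + 1.2*16 = 24.2000
clock 2: start=6, rate=1.5, needs 24-6 = 18; ticks = ceil(18/1.5) = ceil(12.0000) = 12; reading at tick 12 = 6 + 1.5*12 = 24.0000
Minimum tick count = 12; winners = [2]; smallest index = 2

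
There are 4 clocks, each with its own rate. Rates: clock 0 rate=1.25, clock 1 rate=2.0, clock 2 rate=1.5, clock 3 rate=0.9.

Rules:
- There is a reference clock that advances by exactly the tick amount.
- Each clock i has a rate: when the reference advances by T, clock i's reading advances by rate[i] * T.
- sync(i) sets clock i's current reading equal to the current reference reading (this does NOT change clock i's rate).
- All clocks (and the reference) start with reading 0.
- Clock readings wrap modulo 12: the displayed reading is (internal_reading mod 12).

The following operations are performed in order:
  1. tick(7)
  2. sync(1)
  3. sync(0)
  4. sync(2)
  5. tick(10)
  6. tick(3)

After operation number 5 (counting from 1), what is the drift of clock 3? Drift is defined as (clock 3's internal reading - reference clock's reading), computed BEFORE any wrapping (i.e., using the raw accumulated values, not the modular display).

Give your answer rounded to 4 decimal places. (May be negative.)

Answer: -1.7000

Derivation:
After op 1 tick(7): ref=7.0000 raw=[8.7500 14.0000 10.5000 6.3000]
After op 2 sync(1): ref=7.0000 raw=[8.7500 7.0000 10.5000 6.3000]
After op 3 sync(0): ref=7.0000 raw=[7.0000 7.0000 10.5000 6.3000]
After op 4 sync(2): ref=7.0000 raw=[7.0000 7.0000 7.0000 6.3000]
After op 5 tick(10): ref=17.0000 raw=[19.5000 27.0000 22.0000 15.3000]
Drift of clock 3 after op 5: 15.3000 - 17.0000 = -1.7000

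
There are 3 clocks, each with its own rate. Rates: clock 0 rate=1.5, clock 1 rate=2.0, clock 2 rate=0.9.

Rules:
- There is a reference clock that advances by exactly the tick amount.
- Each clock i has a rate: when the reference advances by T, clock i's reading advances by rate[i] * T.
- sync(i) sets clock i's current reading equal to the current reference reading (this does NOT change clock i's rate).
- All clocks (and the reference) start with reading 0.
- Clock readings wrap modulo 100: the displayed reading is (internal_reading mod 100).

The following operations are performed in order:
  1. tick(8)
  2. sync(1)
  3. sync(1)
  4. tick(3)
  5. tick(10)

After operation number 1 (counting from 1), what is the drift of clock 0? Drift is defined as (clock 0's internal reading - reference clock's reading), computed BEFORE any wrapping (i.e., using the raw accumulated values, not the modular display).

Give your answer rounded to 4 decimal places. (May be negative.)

After op 1 tick(8): ref=8.0000 raw=[12.0000 16.0000 7.2000]
Drift of clock 0 after op 1: 12.0000 - 8.0000 = 4.0000

Answer: 4.0000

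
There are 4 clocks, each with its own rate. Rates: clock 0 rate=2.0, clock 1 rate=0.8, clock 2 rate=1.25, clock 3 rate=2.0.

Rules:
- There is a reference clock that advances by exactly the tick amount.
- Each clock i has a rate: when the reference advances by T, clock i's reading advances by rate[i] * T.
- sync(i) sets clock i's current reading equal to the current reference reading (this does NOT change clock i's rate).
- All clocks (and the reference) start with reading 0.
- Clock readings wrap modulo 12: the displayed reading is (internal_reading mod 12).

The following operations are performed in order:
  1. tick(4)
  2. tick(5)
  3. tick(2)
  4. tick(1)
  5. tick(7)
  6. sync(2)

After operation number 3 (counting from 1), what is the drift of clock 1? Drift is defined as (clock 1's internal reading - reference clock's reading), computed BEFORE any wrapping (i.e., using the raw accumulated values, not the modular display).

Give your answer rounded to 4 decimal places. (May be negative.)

After op 1 tick(4): ref=4.0000 raw=[8.0000 3.2000 5.0000 8.0000]
After op 2 tick(5): ref=9.0000 raw=[18.0000 7.2000 11.2500 18.0000]
After op 3 tick(2): ref=11.0000 raw=[22.0000 8.8000 13.7500 22.0000]
Drift of clock 1 after op 3: 8.8000 - 11.0000 = -2.2000

Answer: -2.2000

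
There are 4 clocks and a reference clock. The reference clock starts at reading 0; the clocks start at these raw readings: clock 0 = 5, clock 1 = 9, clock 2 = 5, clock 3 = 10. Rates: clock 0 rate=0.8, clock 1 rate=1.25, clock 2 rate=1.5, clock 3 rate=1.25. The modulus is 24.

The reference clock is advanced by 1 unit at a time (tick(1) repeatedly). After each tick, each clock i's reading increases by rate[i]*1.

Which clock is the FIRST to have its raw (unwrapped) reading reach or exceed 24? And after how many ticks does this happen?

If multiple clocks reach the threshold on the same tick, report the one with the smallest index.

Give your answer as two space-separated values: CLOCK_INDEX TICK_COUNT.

Answer: 1 12

Derivation:
clock 0: start=5, rate=0.8, needs 24-5 = 19; ticks = ceil(19/0.8) = ceil(23.7500) = 24; reading at tick 24 = 5 + 0.8*24 = 24.2000
clock 1: start=9, rate=1.25, needs 24-9 = 15; ticks = ceil(15/1.25) = ceil(12.0000) = 12; reading at tick 12 = 9 + 1.25*12 = 24.0000
clock 2: start=5, rate=1.5, needs 24-5 = 19; ticks = ceil(19/1.5) = ceil(12.6667) = 13; reading at tick 13 = 5 + 1.5*13 = 24.5000
clock 3: start=10, rate=1.25, needs 24-10 = 14; ticks = ceil(14/1.25) = ceil(11.2000) = 12; reading at tick 12 = 10 + 1.25*12 = 25.0000
Minimum tick count = 12; winners = [1, 3]; smallest index = 1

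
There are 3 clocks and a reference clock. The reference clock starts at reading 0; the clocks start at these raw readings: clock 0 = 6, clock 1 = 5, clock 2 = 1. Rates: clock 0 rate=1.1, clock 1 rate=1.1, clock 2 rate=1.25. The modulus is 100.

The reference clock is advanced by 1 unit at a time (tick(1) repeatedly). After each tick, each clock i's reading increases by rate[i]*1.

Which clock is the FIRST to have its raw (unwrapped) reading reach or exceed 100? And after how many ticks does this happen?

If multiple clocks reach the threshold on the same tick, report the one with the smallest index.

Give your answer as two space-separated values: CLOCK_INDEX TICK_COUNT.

Answer: 2 80

Derivation:
clock 0: start=6, rate=1.1, needs 100-6 = 94; ticks = ceil(94/1.1) = ceil(85.4545) = 86; reading at tick 86 = 6 + 1.1*86 = 100.6000
clock 1: start=5, rate=1.1, needs 100-5 = 95; ticks = ceil(95/1.1) = ceil(86.3636) = 87; reading at tick 87 = 5 + 1.1*87 = 100.7000
clock 2: start=1, rate=1.25, needs 100-1 = 99; ticks = ceil(99/1.25) = ceil(79.2000) = 80; reading at tick 80 = 1 + 1.25*80 = 101.0000
Minimum tick count = 80; winners = [2]; smallest index = 2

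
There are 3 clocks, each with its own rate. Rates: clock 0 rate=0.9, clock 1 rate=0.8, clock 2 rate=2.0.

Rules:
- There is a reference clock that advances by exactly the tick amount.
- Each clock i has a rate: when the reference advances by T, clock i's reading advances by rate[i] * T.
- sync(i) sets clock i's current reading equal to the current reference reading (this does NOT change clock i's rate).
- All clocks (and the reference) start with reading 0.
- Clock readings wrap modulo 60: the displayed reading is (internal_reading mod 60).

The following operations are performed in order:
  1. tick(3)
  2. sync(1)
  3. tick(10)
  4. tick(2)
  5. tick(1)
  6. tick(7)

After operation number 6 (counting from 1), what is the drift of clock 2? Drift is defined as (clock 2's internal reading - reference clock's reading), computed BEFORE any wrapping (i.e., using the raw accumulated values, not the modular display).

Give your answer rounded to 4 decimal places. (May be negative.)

Answer: 23.0000

Derivation:
After op 1 tick(3): ref=3.0000 raw=[2.7000 2.4000 6.0000]
After op 2 sync(1): ref=3.0000 raw=[2.7000 3.0000 6.0000]
After op 3 tick(10): ref=13.0000 raw=[11.7000 11.0000 26.0000]
After op 4 tick(2): ref=15.0000 raw=[13.5000 12.6000 30.0000]
After op 5 tick(1): ref=16.0000 raw=[14.4000 13.4000 32.0000]
After op 6 tick(7): ref=23.0000 raw=[20.7000 19.0000 46.0000]
Drift of clock 2 after op 6: 46.0000 - 23.0000 = 23.0000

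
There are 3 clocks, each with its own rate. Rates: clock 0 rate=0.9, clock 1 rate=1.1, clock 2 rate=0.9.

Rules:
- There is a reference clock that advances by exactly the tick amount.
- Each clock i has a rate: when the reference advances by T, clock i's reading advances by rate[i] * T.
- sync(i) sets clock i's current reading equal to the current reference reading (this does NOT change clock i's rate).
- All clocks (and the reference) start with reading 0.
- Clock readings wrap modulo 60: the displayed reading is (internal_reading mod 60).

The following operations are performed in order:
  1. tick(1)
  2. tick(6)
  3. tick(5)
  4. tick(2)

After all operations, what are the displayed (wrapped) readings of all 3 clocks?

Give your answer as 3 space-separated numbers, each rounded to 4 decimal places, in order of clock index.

Answer: 12.6000 15.4000 12.6000

Derivation:
After op 1 tick(1): ref=1.0000 raw=[0.9000 1.1000 0.9000]
After op 2 tick(6): ref=7.0000 raw=[6.3000 7.7000 6.3000]
After op 3 tick(5): ref=12.0000 raw=[10.8000 13.2000 10.8000]
After op 4 tick(2): ref=14.0000 raw=[12.6000 15.4000 12.6000]
Wrap final raw readings (mod 60): 12.6000 mod 60 = 12.6000; 15.4000 mod 60 = 15.4000; 12.6000 mod 60 = 12.6000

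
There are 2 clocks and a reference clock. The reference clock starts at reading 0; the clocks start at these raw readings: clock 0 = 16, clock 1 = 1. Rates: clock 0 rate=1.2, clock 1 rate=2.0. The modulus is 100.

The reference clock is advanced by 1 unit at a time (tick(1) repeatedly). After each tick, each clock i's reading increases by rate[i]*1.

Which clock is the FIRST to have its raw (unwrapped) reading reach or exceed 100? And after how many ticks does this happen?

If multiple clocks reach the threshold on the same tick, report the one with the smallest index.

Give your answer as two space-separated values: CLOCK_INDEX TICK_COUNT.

Answer: 1 50

Derivation:
clock 0: start=16, rate=1.2, needs 100-16 = 84; ticks = ceil(84/1.2) = ceil(70.0000) = 70; reading at tick 70 = 16 + 1.2*70 = 100.0000
clock 1: start=1, rate=2.0, needs 100-1 = 99; ticks = ceil(99/2.0) = ceil(49.5000) = 50; reading at tick 50 = 1 + 2.0*50 = 101.0000
Minimum tick count = 50; winners = [1]; smallest index = 1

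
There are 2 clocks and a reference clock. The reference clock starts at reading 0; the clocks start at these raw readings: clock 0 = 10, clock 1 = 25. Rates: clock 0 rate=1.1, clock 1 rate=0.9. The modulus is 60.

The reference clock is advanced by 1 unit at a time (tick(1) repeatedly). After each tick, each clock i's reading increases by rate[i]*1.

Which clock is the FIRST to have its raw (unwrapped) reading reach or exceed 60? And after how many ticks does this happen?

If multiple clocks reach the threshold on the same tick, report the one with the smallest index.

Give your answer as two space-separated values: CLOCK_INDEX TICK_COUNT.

clock 0: start=10, rate=1.1, needs 60-10 = 50; ticks = ceil(50/1.1) = ceil(45.4545) = 46; reading at tick 46 = 10 + 1.1*46 = 60.6000
clock 1: start=25, rate=0.9, needs 60-25 = 35; ticks = ceil(35/0.9) = ceil(38.8889) = 39; reading at tick 39 = 25 + 0.9*39 = 60.1000
Minimum tick count = 39; winners = [1]; smallest index = 1

Answer: 1 39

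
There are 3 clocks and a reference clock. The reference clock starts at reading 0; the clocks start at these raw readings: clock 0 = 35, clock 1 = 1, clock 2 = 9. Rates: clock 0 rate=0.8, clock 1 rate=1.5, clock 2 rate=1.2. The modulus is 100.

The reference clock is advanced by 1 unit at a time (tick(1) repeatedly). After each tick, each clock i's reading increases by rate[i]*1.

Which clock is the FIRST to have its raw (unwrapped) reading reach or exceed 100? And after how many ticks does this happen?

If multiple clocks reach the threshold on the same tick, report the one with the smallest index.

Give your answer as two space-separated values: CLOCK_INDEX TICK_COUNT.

Answer: 1 66

Derivation:
clock 0: start=35, rate=0.8, needs 100-35 = 65; ticks = ceil(65/0.8) = ceil(81.2500) = 82; reading at tick 82 = 35 + 0.8*82 = 100.6000
clock 1: start=1, rate=1.5, needs 100-1 = 99; ticks = ceil(99/1.5) = ceil(66.0000) = 66; reading at tick 66 = 1 + 1.5*66 = 100.0000
clock 2: start=9, rate=1.2, needs 100-9 = 91; ticks = ceil(91/1.2) = ceil(75.8333) = 76; reading at tick 76 = 9 + 1.2*76 = 100.2000
Minimum tick count = 66; winners = [1]; smallest index = 1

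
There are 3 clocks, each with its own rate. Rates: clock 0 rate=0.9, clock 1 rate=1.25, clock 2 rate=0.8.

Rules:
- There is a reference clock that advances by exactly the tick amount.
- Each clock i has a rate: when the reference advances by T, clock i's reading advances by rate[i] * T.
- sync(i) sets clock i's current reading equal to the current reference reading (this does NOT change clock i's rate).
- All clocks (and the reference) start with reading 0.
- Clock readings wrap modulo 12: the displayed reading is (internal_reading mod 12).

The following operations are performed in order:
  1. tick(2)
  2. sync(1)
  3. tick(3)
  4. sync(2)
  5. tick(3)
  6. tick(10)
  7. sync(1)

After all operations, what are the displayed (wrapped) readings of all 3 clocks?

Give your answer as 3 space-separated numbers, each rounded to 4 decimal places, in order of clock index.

After op 1 tick(2): ref=2.0000 raw=[1.8000 2.5000 1.6000]
After op 2 sync(1): ref=2.0000 raw=[1.8000 2.0000 1.6000]
After op 3 tick(3): ref=5.0000 raw=[4.5000 5.7500 4.0000]
After op 4 sync(2): ref=5.0000 raw=[4.5000 5.7500 5.0000]
After op 5 tick(3): ref=8.0000 raw=[7.2000 9.5000 7.4000]
After op 6 tick(10): ref=18.0000 raw=[16.2000 22.0000 15.4000]
After op 7 sync(1): ref=18.0000 raw=[16.2000 18.0000 15.4000]
Wrap final raw readings (mod 12): 16.2000 mod 12 = 4.2000; 18.0000 mod 12 = 6.0000; 15.4000 mod 12 = 3.4000

Answer: 4.2000 6.0000 3.4000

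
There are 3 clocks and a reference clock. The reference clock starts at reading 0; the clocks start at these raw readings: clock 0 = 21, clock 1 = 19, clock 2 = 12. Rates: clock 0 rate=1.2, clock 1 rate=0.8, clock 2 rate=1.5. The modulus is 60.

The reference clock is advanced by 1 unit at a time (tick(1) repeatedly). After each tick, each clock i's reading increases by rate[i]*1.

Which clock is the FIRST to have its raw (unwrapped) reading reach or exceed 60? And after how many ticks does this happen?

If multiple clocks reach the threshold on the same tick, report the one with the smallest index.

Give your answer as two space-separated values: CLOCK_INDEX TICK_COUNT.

Answer: 2 32

Derivation:
clock 0: start=21, rate=1.2, needs 60-21 = 39; ticks = ceil(39/1.2) = ceil(32.5000) = 33; reading at tick 33 = 21 + 1.2*33 = 60.6000
clock 1: start=19, rate=0.8, needs 60-19 = 41; ticks = ceil(41/0.8) = ceil(51.2500) = 52; reading at tick 52 = 19 + 0.8*52 = 60.6000
clock 2: start=12, rate=1.5, needs 60-12 = 48; ticks = ceil(48/1.5) = ceil(32.0000) = 32; reading at tick 32 = 12 + 1.5*32 = 60.0000
Minimum tick count = 32; winners = [2]; smallest index = 2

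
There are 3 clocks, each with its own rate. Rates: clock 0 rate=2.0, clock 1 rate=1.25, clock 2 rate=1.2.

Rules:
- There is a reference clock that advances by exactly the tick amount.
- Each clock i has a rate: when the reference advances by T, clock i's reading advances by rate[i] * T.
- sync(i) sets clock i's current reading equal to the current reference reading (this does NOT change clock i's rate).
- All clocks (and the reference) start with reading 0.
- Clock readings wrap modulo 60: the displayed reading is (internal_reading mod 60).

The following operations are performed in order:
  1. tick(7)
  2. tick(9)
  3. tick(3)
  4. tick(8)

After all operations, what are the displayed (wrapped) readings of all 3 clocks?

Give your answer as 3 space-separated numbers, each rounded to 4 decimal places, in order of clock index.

Answer: 54.0000 33.7500 32.4000

Derivation:
After op 1 tick(7): ref=7.0000 raw=[14.0000 8.7500 8.4000]
After op 2 tick(9): ref=16.0000 raw=[32.0000 20.0000 19.2000]
After op 3 tick(3): ref=19.0000 raw=[38.0000 23.7500 22.8000]
After op 4 tick(8): ref=27.0000 raw=[54.0000 33.7500 32.4000]
Wrap final raw readings (mod 60): 54.0000 mod 60 = 54.0000; 33.7500 mod 60 = 33.7500; 32.4000 mod 60 = 32.4000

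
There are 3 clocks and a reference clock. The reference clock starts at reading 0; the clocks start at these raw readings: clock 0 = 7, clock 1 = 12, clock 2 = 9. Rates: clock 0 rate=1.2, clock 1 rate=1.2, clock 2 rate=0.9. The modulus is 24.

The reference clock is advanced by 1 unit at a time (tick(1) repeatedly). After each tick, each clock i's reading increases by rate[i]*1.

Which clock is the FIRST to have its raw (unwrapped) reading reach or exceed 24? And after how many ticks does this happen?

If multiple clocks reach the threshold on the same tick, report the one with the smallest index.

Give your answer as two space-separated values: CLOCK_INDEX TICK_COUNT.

clock 0: start=7, rate=1.2, needs 24-7 = 17; ticks = ceil(17/1.2) = ceil(14.1667) = 15; reading at tick 15 = 7 + 1.2*15 = 25.0000
clock 1: start=12, rate=1.2, needs 24-12 = 12; ticks = ceil(12/1.2) = ceil(10.0000) = 10; reading at tick 10 = 12 + 1.2*10 = 24.0000
clock 2: start=9, rate=0.9, needs 24-9 = 15; ticks = ceil(15/0.9) = ceil(16.6667) = 17; reading at tick 17 = 9 + 0.9*17 = 24.3000
Minimum tick count = 10; winners = [1]; smallest index = 1

Answer: 1 10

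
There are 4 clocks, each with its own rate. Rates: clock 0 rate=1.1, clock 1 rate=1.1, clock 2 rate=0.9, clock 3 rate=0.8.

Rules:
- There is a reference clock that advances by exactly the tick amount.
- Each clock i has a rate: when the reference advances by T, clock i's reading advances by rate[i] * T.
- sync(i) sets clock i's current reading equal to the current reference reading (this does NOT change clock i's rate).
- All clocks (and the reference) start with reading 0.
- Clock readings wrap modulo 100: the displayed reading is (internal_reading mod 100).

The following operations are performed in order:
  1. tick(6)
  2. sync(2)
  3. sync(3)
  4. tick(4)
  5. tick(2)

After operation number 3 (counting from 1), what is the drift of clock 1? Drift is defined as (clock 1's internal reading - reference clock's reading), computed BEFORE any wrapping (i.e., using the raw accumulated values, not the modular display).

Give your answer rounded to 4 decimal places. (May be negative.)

Answer: 0.6000

Derivation:
After op 1 tick(6): ref=6.0000 raw=[6.6000 6.6000 5.4000 4.8000]
After op 2 sync(2): ref=6.0000 raw=[6.6000 6.6000 6.0000 4.8000]
After op 3 sync(3): ref=6.0000 raw=[6.6000 6.6000 6.0000 6.0000]
Drift of clock 1 after op 3: 6.6000 - 6.0000 = 0.6000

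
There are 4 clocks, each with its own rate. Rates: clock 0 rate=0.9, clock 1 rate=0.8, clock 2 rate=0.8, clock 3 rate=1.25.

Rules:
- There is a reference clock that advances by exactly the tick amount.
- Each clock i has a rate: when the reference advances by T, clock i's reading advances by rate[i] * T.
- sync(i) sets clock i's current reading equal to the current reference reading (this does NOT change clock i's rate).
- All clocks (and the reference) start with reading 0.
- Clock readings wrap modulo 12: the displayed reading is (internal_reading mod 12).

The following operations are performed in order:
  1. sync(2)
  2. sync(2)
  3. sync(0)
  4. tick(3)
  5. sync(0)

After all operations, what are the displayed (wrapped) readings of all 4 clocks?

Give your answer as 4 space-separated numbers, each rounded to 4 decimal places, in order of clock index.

After op 1 sync(2): ref=0.0000 raw=[0.0000 0.0000 0.0000 0.0000]
After op 2 sync(2): ref=0.0000 raw=[0.0000 0.0000 0.0000 0.0000]
After op 3 sync(0): ref=0.0000 raw=[0.0000 0.0000 0.0000 0.0000]
After op 4 tick(3): ref=3.0000 raw=[2.7000 2.4000 2.4000 3.7500]
After op 5 sync(0): ref=3.0000 raw=[3.0000 2.4000 2.4000 3.7500]
Wrap final raw readings (mod 12): 3.0000 mod 12 = 3.0000; 2.4000 mod 12 = 2.4000; 2.4000 mod 12 = 2.4000; 3.7500 mod 12 = 3.7500

Answer: 3.0000 2.4000 2.4000 3.7500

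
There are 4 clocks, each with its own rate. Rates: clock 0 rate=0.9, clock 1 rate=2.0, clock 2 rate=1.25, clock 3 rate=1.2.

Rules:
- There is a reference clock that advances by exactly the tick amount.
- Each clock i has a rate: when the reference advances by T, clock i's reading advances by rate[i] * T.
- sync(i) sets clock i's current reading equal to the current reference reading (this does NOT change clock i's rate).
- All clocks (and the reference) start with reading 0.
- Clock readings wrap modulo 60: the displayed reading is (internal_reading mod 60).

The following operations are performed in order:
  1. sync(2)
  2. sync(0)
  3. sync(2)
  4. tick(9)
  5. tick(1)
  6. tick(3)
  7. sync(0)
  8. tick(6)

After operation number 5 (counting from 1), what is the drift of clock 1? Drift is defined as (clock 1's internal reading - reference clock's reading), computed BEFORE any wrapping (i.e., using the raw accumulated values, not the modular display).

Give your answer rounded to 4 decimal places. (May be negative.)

After op 1 sync(2): ref=0.0000 raw=[0.0000 0.0000 0.0000 0.0000]
After op 2 sync(0): ref=0.0000 raw=[0.0000 0.0000 0.0000 0.0000]
After op 3 sync(2): ref=0.0000 raw=[0.0000 0.0000 0.0000 0.0000]
After op 4 tick(9): ref=9.0000 raw=[8.1000 18.0000 11.2500 10.8000]
After op 5 tick(1): ref=10.0000 raw=[9.0000 20.0000 12.5000 12.0000]
Drift of clock 1 after op 5: 20.0000 - 10.0000 = 10.0000

Answer: 10.0000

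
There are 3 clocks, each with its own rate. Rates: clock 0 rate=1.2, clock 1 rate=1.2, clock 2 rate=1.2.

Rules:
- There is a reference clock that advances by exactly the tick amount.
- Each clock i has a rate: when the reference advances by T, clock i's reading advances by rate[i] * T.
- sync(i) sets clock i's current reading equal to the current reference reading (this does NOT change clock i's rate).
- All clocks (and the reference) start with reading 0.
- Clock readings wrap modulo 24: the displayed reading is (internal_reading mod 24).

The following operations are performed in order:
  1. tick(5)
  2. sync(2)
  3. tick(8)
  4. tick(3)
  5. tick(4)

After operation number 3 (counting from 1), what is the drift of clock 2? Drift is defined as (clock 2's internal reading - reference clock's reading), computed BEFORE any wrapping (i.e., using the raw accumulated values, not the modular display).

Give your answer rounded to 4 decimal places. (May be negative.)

Answer: 1.6000

Derivation:
After op 1 tick(5): ref=5.0000 raw=[6.0000 6.0000 6.0000]
After op 2 sync(2): ref=5.0000 raw=[6.0000 6.0000 5.0000]
After op 3 tick(8): ref=13.0000 raw=[15.6000 15.6000 14.6000]
Drift of clock 2 after op 3: 14.6000 - 13.0000 = 1.6000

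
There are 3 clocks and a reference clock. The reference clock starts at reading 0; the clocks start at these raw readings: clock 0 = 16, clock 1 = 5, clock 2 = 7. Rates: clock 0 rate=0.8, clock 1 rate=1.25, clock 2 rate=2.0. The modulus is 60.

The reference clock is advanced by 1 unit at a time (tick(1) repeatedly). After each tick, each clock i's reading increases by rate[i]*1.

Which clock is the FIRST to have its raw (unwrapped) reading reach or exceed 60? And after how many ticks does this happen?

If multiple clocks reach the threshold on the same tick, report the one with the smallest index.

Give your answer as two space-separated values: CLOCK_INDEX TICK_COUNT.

clock 0: start=16, rate=0.8, needs 60-16 = 44; ticks = ceil(44/0.8) = ceil(55.0000) = 55; reading at tick 55 = 16 + 0.8*55 = 60.0000
clock 1: start=5, rate=1.25, needs 60-5 = 55; ticks = ceil(55/1.25) = ceil(44.0000) = 44; reading at tick 44 = 5 + 1.25*44 = 60.0000
clock 2: start=7, rate=2.0, needs 60-7 = 53; ticks = ceil(53/2.0) = ceil(26.5000) = 27; reading at tick 27 = 7 + 2.0*27 = 61.0000
Minimum tick count = 27; winners = [2]; smallest index = 2

Answer: 2 27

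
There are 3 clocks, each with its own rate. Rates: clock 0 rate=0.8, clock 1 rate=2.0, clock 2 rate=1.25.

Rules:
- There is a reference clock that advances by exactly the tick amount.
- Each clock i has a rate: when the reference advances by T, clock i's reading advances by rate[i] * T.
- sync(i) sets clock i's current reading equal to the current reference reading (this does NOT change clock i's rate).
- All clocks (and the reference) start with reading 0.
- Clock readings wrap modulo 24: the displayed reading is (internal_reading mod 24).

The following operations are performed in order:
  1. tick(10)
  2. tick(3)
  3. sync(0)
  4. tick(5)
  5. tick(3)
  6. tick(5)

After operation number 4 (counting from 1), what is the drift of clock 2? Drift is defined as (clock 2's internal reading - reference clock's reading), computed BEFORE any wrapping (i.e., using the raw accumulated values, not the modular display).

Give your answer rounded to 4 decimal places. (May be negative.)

After op 1 tick(10): ref=10.0000 raw=[8.0000 20.0000 12.5000]
After op 2 tick(3): ref=13.0000 raw=[10.4000 26.0000 16.2500]
After op 3 sync(0): ref=13.0000 raw=[13.0000 26.0000 16.2500]
After op 4 tick(5): ref=18.0000 raw=[17.0000 36.0000 22.5000]
Drift of clock 2 after op 4: 22.5000 - 18.0000 = 4.5000

Answer: 4.5000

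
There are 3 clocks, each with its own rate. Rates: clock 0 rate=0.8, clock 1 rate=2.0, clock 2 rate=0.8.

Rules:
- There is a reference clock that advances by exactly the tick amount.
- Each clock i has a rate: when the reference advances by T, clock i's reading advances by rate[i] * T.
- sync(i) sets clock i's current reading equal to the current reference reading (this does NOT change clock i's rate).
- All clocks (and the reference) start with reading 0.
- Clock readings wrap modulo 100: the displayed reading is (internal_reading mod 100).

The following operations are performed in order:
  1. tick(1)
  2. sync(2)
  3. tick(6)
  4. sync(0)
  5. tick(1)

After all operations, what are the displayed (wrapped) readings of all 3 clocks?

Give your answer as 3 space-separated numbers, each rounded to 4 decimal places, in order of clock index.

After op 1 tick(1): ref=1.0000 raw=[0.8000 2.0000 0.8000]
After op 2 sync(2): ref=1.0000 raw=[0.8000 2.0000 1.0000]
After op 3 tick(6): ref=7.0000 raw=[5.6000 14.0000 5.8000]
After op 4 sync(0): ref=7.0000 raw=[7.0000 14.0000 5.8000]
After op 5 tick(1): ref=8.0000 raw=[7.8000 16.0000 6.6000]
Wrap final raw readings (mod 100): 7.8000 mod 100 = 7.8000; 16.0000 mod 100 = 16.0000; 6.6000 mod 100 = 6.6000

Answer: 7.8000 16.0000 6.6000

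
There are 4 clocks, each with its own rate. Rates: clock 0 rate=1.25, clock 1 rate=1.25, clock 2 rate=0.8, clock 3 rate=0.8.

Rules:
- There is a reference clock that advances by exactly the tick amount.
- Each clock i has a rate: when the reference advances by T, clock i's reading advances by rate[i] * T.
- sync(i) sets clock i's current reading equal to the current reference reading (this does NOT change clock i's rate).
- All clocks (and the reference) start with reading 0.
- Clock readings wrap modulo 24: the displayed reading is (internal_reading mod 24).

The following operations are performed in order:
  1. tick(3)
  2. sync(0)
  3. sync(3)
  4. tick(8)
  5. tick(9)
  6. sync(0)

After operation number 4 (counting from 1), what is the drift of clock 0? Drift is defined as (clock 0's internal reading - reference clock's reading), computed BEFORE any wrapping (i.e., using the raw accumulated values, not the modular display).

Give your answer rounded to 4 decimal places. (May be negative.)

Answer: 2.0000

Derivation:
After op 1 tick(3): ref=3.0000 raw=[3.7500 3.7500 2.4000 2.4000]
After op 2 sync(0): ref=3.0000 raw=[3.0000 3.7500 2.4000 2.4000]
After op 3 sync(3): ref=3.0000 raw=[3.0000 3.7500 2.4000 3.0000]
After op 4 tick(8): ref=11.0000 raw=[13.0000 13.7500 8.8000 9.4000]
Drift of clock 0 after op 4: 13.0000 - 11.0000 = 2.0000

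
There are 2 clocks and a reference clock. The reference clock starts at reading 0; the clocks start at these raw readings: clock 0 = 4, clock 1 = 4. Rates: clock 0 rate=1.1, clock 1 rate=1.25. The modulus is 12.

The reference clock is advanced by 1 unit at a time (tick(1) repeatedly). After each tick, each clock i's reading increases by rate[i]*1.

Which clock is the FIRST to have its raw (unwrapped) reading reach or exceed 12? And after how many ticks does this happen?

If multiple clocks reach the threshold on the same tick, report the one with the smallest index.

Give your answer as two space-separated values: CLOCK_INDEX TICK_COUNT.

Answer: 1 7

Derivation:
clock 0: start=4, rate=1.1, needs 12-4 = 8; ticks = ceil(8/1.1) = ceil(7.2727) = 8; reading at tick 8 = 4 + 1.1*8 = 12.8000
clock 1: start=4, rate=1.25, needs 12-4 = 8; ticks = ceil(8/1.25) = ceil(6.4000) = 7; reading at tick 7 = 4 + 1.25*7 = 12.7500
Minimum tick count = 7; winners = [1]; smallest index = 1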